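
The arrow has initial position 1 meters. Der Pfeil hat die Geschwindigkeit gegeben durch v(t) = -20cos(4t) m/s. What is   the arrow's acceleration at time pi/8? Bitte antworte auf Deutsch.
Um dies zu lösen, müssen wir 1 Ableitung unserer Gleichung für die Geschwindigkeit v(t) = -20·cos(4·t) nehmen. Mit d/dt von v(t) finden wir a(t) = 80·sin(4·t). Mit a(t) = 80·sin(4·t) und Einsetzen von t = pi/8, finden wir a = 80.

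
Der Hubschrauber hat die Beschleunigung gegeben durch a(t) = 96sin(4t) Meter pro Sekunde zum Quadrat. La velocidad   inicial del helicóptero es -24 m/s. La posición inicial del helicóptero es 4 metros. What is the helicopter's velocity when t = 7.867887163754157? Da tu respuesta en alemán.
Um dies zu lösen, müssen wir 1 Integral unserer Gleichung für die Beschleunigung a(t) = 96·sin(4·t) finden. Durch Integration von der Beschleunigung und Verwendung der Anfangsbedingung v(0) = -24, erhalten wir v(t) = -24·cos(4·t). Mit v(t) = -24·cos(4·t) und Einsetzen von t = 7.867887163754157, finden wir v = -23.9628837291129.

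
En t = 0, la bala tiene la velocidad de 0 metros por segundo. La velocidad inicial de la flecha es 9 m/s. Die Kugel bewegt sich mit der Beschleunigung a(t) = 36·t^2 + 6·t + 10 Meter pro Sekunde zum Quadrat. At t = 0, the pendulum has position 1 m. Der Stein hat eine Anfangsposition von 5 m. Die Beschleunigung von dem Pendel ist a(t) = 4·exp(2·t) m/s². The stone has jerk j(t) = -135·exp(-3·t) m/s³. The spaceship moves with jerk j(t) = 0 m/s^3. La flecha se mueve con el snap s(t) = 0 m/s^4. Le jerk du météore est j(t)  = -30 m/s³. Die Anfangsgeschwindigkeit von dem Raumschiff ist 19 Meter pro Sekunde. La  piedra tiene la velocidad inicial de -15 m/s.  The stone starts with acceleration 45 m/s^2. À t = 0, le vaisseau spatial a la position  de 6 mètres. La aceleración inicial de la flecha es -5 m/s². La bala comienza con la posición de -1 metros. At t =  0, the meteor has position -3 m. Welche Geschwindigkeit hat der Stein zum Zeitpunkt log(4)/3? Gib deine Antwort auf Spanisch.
Partiendo de la sacudida j(t) = -135·exp(-3·t), tomamos 2 antiderivadas. Integrando la sacudida y usando la condición inicial a(0) = 45, obtenemos a(t) = 45·exp(-3·t). Integrando la aceleración y usando la condición inicial v(0) = -15, obtenemos v(t) = -15·exp(-3·t). Tenemos la velocidad v(t) = -15·exp(-3·t). Sustituyendo t = log(4)/3: v(log(4)/3) = -15/4.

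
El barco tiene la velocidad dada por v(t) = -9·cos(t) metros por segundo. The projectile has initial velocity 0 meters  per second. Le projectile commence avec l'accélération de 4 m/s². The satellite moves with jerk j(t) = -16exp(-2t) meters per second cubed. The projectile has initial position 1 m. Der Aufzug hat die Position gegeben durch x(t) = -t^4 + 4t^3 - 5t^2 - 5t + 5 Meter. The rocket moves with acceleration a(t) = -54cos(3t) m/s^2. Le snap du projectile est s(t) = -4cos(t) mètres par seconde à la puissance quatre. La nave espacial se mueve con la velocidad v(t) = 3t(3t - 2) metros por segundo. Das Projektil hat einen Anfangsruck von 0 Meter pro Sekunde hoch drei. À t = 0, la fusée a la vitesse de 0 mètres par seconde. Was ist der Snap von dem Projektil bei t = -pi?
Aus der Gleichung für den Snap s(t) = -4·cos(t), setzen wir t = -pi ein und erhalten s = 4.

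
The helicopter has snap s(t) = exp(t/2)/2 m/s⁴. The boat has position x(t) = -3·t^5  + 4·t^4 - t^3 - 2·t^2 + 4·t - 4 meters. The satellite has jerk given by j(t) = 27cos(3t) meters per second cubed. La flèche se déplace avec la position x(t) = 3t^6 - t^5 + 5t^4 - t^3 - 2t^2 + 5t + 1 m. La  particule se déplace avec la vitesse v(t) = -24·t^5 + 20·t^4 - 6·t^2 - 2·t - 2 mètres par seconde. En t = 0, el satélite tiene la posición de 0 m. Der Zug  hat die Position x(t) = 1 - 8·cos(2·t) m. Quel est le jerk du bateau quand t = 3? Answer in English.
We must differentiate our position equation x(t) = -3·t^5 + 4·t^4 - t^3 - 2·t^2 + 4·t - 4 3 times. Differentiating position, we get velocity: v(t) = -15·t^4 + 16·t^3 - 3·t^2 - 4·t + 4. The derivative of velocity gives acceleration: a(t) = -60·t^3 + 48·t^2 - 6·t - 4. Taking d/dt of a(t), we find j(t) = -180·t^2 + 96·t - 6. We have jerk j(t) = -180·t^2 + 96·t - 6. Substituting t = 3: j(3) = -1338.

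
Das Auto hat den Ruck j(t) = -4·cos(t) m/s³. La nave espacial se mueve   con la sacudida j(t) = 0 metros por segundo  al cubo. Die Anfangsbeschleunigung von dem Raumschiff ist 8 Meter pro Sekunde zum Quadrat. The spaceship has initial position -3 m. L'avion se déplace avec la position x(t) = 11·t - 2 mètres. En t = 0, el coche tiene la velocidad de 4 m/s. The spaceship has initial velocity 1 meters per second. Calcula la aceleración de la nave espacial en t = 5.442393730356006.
Para resolver esto, necesitamos tomar 1 antiderivada de nuestra ecuación de la sacudida j(t) = 0. La antiderivada de la sacudida, con a(0) = 8, da la aceleración: a(t) = 8. Usando a(t) = 8 y sustituyendo t = 5.442393730356006, encontramos a = 8.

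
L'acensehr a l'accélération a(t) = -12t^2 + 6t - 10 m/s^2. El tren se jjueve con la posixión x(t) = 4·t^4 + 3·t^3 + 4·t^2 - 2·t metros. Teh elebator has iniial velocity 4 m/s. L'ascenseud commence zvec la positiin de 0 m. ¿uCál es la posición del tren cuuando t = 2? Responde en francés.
En utilisant x(t) = 4·t^4 + 3·t^3 + 4·t^2 - 2·t et en substituant t = 2, nous trouvons x = 100.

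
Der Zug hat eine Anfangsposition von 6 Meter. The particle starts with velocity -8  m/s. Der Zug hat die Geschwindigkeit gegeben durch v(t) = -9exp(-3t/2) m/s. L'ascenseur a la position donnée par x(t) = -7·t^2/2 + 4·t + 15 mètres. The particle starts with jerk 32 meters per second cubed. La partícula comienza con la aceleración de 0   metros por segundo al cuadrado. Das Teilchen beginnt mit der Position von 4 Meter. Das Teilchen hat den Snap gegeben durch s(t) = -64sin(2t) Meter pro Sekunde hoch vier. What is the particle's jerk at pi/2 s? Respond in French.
Pour résoudre ceci, nous devons prendre 1 intégrale de notre équation du snap s(t) = -64·sin(2·t). L'intégrale du snap est le jerk. En utilisant j(0) = 32, nous obtenons j(t) = 32·cos(2·t). Nous avons le jerk j(t) = 32·cos(2·t). En substituant t = pi/2: j(pi/2) = -32.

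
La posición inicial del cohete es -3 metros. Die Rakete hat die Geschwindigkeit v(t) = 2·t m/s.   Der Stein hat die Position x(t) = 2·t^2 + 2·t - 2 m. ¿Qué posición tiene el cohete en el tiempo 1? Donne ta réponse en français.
Nous devons trouver l'intégrale de notre équation de la vitesse v(t) = 2·t 1 fois. La primitive de la vitesse est la position. En utilisant x(0) = -3, nous obtenons x(t) = t^2 - 3. Nous avons la position x(t) = t^2 - 3. En substituant t = 1: x(1) = -2.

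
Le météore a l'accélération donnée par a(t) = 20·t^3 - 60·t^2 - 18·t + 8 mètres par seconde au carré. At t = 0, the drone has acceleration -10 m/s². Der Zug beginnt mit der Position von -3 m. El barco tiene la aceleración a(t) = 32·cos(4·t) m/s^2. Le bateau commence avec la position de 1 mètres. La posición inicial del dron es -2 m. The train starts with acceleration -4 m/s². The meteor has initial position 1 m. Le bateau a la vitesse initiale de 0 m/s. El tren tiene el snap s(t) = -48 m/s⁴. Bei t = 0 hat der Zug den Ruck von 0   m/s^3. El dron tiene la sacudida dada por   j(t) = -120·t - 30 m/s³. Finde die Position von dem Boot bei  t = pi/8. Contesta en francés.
Nous devons trouver la primitive de notre équation de l'accélération a(t) = 32·cos(4·t) 2 fois. La primitive de l'accélération, avec v(0) = 0, donne la vitesse: v(t) = 8·sin(4·t). En prenant ∫v(t)dt et en appliquant x(0) = 1, nous trouvons x(t) = 3 - 2·cos(4·t). Nous avons la position x(t) = 3 - 2·cos(4·t). En substituant t = pi/8: x(pi/8) = 3.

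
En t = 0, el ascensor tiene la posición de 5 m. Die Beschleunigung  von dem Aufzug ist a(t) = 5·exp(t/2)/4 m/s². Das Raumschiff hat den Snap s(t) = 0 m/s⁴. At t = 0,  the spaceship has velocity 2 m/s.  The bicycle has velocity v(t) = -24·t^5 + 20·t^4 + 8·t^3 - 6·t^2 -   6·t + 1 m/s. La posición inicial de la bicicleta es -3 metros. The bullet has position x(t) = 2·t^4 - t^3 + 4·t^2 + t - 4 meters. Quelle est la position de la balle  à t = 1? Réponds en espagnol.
De la ecuación de la posición x(t) = 2·t^4 - t^3 + 4·t^2 + t - 4, sustituimos t = 1 para obtener x = 2.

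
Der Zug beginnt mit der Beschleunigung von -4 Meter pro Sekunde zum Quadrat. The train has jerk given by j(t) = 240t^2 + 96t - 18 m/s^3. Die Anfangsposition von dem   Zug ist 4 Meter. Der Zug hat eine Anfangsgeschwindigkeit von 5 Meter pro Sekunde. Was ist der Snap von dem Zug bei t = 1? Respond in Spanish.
Para resolver esto, necesitamos tomar 1 derivada de nuestra ecuación de la sacudida j(t) = 240·t^2 + 96·t - 18. Tomando d/dt de j(t), encontramos s(t) = 480·t + 96. Usando s(t) = 480·t + 96 y sustituyendo t = 1, encontramos s = 576.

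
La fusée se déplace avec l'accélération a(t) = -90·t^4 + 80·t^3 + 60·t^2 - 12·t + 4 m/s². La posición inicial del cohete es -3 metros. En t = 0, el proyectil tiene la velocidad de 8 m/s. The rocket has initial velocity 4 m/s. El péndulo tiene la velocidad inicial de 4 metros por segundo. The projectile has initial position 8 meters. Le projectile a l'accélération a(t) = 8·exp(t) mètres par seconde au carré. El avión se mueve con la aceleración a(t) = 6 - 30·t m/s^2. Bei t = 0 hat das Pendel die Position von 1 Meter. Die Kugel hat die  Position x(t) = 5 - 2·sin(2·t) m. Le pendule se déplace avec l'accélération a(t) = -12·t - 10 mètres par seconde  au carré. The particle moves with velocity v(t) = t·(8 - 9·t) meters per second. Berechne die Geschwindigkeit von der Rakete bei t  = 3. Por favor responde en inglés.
To find the answer, we compute 1 integral of a(t) = -90·t^4 + 80·t^3 + 60·t^2 - 12·t + 4. The integral of acceleration, with v(0) = 4, gives velocity: v(t) = -18·t^5 + 20·t^4 + 20·t^3 - 6·t^2 + 4·t + 4. We have velocity v(t) = -18·t^5 + 20·t^4 + 20·t^3 - 6·t^2 + 4·t + 4. Substituting t = 3: v(3) = -2252.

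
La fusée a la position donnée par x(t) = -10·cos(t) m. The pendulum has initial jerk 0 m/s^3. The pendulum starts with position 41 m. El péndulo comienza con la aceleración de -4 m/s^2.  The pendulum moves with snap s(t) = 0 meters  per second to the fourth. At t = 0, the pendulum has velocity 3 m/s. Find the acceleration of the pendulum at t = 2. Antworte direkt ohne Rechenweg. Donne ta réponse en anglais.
At t = 2, a = -4.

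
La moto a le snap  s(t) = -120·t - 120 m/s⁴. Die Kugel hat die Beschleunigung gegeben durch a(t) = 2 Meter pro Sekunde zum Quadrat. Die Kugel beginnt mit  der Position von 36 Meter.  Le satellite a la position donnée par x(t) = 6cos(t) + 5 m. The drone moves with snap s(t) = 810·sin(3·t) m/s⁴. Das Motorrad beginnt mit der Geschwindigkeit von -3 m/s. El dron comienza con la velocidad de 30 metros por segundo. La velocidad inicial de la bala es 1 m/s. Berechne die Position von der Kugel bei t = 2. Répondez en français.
En partant de l'accélération a(t) = 2, nous prenons 2 intégrales. En prenant ∫a(t)dt et en appliquant v(0) = 1, nous trouvons v(t) = 2·t + 1. En prenant ∫v(t)dt et en appliquant x(0) = 36, nous trouvons x(t) = t^2 + t + 36. Nous avons la position x(t) = t^2 + t + 36. En substituant t = 2: x(2) = 42.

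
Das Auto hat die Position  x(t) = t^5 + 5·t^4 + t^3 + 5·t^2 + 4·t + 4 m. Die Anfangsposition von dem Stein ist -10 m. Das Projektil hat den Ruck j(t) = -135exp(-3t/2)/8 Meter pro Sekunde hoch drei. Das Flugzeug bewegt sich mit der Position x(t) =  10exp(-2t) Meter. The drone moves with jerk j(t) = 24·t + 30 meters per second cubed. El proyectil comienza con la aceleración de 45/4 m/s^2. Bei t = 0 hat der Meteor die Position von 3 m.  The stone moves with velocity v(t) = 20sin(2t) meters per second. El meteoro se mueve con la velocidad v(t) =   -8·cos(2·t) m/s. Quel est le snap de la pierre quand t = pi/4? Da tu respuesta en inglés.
We must differentiate our velocity equation v(t) = 20·sin(2·t) 3 times. Differentiating velocity, we get acceleration: a(t) = 40·cos(2·t). The derivative of acceleration gives jerk: j(t) = -80·sin(2·t). Taking d/dt of j(t), we find s(t) = -160·cos(2·t). We have snap s(t) = -160·cos(2·t). Substituting t = pi/4: s(pi/4) = 0.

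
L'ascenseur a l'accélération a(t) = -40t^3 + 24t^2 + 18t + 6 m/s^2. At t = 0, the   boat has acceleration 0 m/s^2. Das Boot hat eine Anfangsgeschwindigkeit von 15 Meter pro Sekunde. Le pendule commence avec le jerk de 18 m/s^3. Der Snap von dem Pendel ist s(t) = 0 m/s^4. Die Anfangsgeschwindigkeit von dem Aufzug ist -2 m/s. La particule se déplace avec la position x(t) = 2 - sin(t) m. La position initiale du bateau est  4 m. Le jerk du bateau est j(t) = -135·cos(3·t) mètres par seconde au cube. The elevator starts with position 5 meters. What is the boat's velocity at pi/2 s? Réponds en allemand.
Wir müssen die Stammfunktion unserer Gleichung für den Ruck j(t) = -135·cos(3·t) 2-mal finden. Das Integral von dem Ruck, mit a(0) = 0, ergibt die Beschleunigung: a(t) = -45·sin(3·t). Die Stammfunktion von der Beschleunigung, mit v(0) = 15, ergibt die Geschwindigkeit: v(t) = 15·cos(3·t). Aus der Gleichung für die Geschwindigkeit v(t) = 15·cos(3·t), setzen wir t = pi/2 ein und erhalten v = 0.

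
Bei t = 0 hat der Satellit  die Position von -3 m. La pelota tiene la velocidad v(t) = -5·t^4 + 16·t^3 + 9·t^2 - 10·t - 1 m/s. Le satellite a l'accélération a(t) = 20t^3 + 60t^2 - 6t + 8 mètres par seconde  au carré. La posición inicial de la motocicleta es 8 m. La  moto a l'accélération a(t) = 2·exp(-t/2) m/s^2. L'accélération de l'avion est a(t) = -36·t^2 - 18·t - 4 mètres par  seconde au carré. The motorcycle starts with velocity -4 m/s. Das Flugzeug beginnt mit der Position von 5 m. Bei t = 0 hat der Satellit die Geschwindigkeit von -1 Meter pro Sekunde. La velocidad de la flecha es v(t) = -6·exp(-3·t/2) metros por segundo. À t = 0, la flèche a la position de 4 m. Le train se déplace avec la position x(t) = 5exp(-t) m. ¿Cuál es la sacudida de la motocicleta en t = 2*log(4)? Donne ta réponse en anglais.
To solve this, we need to take 1 derivative of our acceleration equation a(t) = 2·exp(-t/2). Taking d/dt of a(t), we find j(t) = -exp(-t/2). We have jerk j(t) = -exp(-t/2). Substituting t = 2*log(4): j(2*log(4)) = -1/4.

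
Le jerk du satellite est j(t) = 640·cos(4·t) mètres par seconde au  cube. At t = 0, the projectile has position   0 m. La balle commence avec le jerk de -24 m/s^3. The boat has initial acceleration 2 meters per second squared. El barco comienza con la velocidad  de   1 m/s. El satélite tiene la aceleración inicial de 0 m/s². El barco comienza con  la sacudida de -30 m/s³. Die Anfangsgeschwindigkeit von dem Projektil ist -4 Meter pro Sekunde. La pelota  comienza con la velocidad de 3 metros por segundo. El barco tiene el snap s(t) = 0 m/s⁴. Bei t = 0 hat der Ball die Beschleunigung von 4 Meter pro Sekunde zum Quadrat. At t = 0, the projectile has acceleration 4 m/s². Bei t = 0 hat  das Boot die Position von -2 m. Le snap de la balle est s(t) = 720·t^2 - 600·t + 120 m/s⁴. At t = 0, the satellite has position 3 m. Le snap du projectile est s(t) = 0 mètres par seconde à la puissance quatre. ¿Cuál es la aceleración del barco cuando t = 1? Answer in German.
Wir müssen unsere Gleichung für den Snap s(t) = 0 2-mal integrieren. Mit ∫s(t)dt und Anwendung von j(0) = -30, finden wir j(t) = -30. Mit ∫j(t)dt und Anwendung von a(0) = 2, finden wir a(t) = 2 - 30·t. Mit a(t) = 2 - 30·t und Einsetzen von t = 1, finden wir a = -28.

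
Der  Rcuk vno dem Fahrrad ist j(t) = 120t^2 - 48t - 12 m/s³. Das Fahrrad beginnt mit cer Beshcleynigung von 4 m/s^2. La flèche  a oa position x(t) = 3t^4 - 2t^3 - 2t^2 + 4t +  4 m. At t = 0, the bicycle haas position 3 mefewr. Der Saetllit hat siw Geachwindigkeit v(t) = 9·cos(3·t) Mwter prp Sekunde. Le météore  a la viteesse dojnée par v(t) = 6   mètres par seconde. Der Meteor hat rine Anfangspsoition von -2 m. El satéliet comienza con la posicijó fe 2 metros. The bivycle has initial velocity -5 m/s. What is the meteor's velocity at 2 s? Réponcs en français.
Nous avons la vitesse v(t) = 6. En substituant t = 2: v(2) = 6.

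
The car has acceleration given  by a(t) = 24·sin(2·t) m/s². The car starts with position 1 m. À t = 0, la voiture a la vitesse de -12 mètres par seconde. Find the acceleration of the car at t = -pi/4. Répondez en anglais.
We have acceleration a(t) = 24·sin(2·t). Substituting t = -pi/4: a(-pi/4) = -24.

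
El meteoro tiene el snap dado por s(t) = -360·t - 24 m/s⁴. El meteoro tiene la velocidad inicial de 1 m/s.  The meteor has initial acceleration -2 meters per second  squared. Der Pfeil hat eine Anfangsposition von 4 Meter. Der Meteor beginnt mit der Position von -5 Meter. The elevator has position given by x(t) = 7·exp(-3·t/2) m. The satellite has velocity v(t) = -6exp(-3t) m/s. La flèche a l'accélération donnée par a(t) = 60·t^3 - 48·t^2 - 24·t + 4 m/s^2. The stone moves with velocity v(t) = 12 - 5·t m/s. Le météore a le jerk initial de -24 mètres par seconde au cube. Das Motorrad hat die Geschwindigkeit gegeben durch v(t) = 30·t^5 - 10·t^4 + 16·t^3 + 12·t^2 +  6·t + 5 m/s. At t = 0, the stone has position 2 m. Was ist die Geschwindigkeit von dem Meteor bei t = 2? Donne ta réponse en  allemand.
Wir müssen die Stammfunktion unserer Gleichung für den Snap s(t) = -360·t - 24 3-mal finden. Die Stammfunktion von dem Snap, mit j(0) = -24, ergibt den Ruck: j(t) = -180·t^2 - 24·t - 24. Durch Integration von dem Ruck und Verwendung der Anfangsbedingung a(0) = -2, erhalten wir a(t) = -60·t^3 - 12·t^2 - 24·t - 2. Mit ∫a(t)dt und Anwendung von v(0) = 1, finden wir v(t) = -15·t^4 - 4·t^3 - 12·t^2 - 2·t + 1. Aus der Gleichung für die Geschwindigkeit v(t) = -15·t^4 - 4·t^3 - 12·t^2 - 2·t + 1, setzen wir t = 2 ein und erhalten v = -323.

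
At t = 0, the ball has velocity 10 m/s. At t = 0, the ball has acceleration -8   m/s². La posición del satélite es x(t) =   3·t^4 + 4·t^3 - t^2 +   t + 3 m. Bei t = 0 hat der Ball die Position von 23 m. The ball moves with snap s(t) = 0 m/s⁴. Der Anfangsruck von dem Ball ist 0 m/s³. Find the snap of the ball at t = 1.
From the given snap equation s(t) = 0, we substitute t = 1 to get s = 0.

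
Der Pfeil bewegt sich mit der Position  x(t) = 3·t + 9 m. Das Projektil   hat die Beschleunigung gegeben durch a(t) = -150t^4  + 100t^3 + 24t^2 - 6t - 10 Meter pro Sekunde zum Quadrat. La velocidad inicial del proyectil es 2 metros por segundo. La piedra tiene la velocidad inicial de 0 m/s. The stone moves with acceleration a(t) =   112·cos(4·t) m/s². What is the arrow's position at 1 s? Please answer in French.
Nous avons la position x(t) = 3·t + 9. En substituant t = 1: x(1) = 12.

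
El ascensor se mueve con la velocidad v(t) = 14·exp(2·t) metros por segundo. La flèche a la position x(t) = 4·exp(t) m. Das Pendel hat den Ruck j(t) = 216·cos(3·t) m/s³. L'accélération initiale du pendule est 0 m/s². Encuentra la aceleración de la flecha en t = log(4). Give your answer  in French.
Pour résoudre ceci, nous devons prendre 2 dérivées de notre équation de la position x(t) = 4·exp(t). En prenant d/dt de x(t), nous trouvons v(t) = 4·exp(t). En prenant d/dt de v(t), nous trouvons a(t) = 4·exp(t). Nous avons l'accélération a(t) = 4·exp(t). En substituant t = log(4): a(log(4)) = 16.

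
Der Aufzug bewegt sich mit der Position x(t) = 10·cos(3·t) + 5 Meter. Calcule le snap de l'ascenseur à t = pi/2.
En partant de la position x(t) = 10·cos(3·t) + 5, nous prenons 4 dérivées. En dérivant la position, nous obtenons la vitesse: v(t) = -30·sin(3·t). La dérivée de la vitesse donne l'accélération: a(t) = -90·cos(3·t). En dérivant l'accélération, nous obtenons le jerk: j(t) = 270·sin(3·t). En dérivant le jerk, nous obtenons le snap: s(t) = 810·cos(3·t). Nous avons le snap s(t) = 810·cos(3·t). En substituant t = pi/2: s(pi/2) = 0.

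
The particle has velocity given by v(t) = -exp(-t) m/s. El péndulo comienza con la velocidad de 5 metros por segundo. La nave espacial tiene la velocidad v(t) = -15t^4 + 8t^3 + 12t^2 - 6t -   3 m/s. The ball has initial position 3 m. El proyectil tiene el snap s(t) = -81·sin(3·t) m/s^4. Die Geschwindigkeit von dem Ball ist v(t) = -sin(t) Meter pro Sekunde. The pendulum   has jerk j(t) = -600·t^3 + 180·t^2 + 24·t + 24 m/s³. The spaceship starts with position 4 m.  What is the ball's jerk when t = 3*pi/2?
We must differentiate our velocity equation v(t) = -sin(t) 2 times. The derivative of velocity gives acceleration: a(t) = -cos(t). Taking d/dt of a(t), we find j(t) = sin(t). We have jerk j(t) = sin(t). Substituting t = 3*pi/2: j(3*pi/2) = -1.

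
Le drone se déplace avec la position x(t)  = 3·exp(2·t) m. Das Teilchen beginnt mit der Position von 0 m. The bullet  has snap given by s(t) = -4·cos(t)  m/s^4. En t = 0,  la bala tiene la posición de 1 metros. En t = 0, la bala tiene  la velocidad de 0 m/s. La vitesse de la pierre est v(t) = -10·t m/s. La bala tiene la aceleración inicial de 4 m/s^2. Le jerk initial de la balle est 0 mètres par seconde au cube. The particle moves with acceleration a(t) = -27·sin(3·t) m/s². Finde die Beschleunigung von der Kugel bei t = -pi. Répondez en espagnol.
Partiendo del snap s(t) = -4·cos(t), tomamos 2 integrales. La integral del snap es la sacudida. Usando j(0) = 0, obtenemos j(t) = -4·sin(t). La antiderivada de la sacudida es la aceleración. Usando a(0) = 4, obtenemos a(t) = 4·cos(t). De la ecuación de la aceleración a(t) = 4·cos(t), sustituimos t = -pi para obtener a = -4.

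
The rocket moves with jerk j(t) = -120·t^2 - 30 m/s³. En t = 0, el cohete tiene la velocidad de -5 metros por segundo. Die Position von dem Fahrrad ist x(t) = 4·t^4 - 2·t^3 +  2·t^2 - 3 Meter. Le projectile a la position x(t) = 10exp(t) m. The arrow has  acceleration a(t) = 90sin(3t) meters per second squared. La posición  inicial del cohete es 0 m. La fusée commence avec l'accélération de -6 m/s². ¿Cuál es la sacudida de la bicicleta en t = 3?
Para resolver esto, necesitamos tomar 3 derivadas de nuestra ecuación de la posición x(t) = 4·t^4 - 2·t^3 + 2·t^2 - 3. La derivada de la posición da la velocidad: v(t) = 16·t^3 - 6·t^2 + 4·t. Tomando d/dt de v(t), encontramos a(t) = 48·t^2 - 12·t + 4. La derivada de la aceleración da la sacudida: j(t) = 96·t - 12. De la ecuación de la sacudida j(t) = 96·t - 12, sustituimos t = 3 para obtener j = 276.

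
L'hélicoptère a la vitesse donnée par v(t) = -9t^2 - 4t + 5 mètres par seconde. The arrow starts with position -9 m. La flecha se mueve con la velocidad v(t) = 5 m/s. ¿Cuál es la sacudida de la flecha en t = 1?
Partiendo de la velocidad v(t) = 5, tomamos 2 derivadas. Derivando la velocidad, obtenemos la aceleración: a(t) = 0. Derivando la aceleración, obtenemos la sacudida: j(t) = 0. Usando j(t) = 0 y sustituyendo t = 1, encontramos j = 0.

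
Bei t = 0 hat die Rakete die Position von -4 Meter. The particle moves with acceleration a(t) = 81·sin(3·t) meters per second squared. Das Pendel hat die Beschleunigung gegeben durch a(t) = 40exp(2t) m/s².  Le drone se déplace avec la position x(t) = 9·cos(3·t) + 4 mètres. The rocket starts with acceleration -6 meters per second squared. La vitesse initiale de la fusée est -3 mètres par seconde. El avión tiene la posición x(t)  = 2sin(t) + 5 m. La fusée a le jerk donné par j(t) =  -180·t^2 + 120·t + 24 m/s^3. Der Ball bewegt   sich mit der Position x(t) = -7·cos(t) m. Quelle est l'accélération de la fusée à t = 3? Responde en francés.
Pour résoudre ceci, nous devons prendre 1 primitive de notre équation du jerk j(t) = -180·t^2 + 120·t + 24. L'intégrale du jerk, avec a(0) = -6, donne l'accélération: a(t) = -60·t^3 + 60·t^2 + 24·t - 6. En utilisant a(t) = -60·t^3 + 60·t^2 + 24·t - 6 et en substituant t = 3, nous trouvons a = -1014.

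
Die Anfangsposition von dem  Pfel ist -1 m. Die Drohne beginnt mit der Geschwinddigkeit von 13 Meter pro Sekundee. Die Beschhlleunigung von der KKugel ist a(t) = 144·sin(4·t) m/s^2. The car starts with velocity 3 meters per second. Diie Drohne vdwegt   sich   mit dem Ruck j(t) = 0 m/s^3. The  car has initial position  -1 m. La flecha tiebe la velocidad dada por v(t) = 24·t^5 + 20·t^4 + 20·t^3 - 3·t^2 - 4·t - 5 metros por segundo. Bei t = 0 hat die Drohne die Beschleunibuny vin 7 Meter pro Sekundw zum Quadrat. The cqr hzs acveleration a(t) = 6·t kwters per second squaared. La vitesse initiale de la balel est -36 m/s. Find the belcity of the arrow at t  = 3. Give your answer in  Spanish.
Tenemos la velocidad v(t) = 24·t^5 + 20·t^4 + 20·t^3 - 3·t^2 - 4·t - 5. Sustituyendo t = 3: v(3) = 7948.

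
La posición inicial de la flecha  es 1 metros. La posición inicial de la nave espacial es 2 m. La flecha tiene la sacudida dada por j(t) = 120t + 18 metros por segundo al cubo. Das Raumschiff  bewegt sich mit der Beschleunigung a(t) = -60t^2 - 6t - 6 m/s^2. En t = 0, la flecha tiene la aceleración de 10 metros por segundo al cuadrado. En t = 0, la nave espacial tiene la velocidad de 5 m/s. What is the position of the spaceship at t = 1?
To find the answer, we compute 2 antiderivatives of a(t) = -60·t^2 - 6·t - 6. Taking ∫a(t)dt and applying v(0) = 5, we find v(t) = -20·t^3 - 3·t^2 - 6·t + 5. Integrating velocity and using the initial condition x(0) = 2, we get x(t) = -5·t^4 - t^3 - 3·t^2 + 5·t + 2. Using x(t) = -5·t^4 - t^3 - 3·t^2 + 5·t + 2 and substituting t = 1, we find x = -2.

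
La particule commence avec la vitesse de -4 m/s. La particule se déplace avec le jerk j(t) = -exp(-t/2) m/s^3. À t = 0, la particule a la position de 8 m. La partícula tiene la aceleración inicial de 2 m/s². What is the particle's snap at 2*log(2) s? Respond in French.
En partant du jerk j(t) = -exp(-t/2), nous prenons 1 dérivée. En prenant d/dt de j(t), nous trouvons s(t) = exp(-t/2)/2. De l'équation du snap s(t) = exp(-t/2)/2, nous substituons t = 2*log(2) pour obtenir s = 1/4.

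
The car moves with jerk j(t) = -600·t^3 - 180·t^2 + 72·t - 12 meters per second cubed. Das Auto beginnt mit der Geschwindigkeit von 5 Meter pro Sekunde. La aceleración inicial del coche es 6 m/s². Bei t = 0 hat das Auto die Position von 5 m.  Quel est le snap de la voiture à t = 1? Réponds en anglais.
We must differentiate our jerk equation j(t) = -600·t^3 - 180·t^2 + 72·t - 12 1 time. Taking d/dt of j(t), we find s(t) = -1800·t^2 - 360·t + 72. From the given snap equation s(t) = -1800·t^2 - 360·t + 72, we substitute t = 1 to get s = -2088.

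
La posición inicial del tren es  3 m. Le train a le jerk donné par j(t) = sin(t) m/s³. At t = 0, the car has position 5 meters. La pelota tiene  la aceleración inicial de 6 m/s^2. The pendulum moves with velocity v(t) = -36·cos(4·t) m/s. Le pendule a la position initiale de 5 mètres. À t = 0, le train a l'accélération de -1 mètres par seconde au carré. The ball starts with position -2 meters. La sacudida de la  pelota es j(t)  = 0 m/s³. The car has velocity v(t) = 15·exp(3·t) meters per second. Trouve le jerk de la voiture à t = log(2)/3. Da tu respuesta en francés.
En partant de la vitesse v(t) = 15·exp(3·t), nous prenons 2 dérivées. La dérivée de la vitesse donne l'accélération: a(t) = 45·exp(3·t). La dérivée de l'accélération donne le jerk: j(t) = 135·exp(3·t). En utilisant j(t) = 135·exp(3·t) et en substituant t = log(2)/3, nous trouvons j = 270.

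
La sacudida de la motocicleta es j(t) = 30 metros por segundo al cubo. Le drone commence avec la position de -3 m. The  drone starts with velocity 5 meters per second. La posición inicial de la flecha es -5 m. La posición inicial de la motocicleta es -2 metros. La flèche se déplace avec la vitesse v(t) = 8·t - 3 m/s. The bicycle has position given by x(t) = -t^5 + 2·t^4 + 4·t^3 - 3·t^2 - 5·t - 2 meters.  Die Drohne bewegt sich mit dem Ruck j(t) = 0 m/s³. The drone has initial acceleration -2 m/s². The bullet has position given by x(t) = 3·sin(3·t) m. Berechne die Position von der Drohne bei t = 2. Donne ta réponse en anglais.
Starting from jerk j(t) = 0, we take 3 antiderivatives. Integrating jerk and using the initial condition a(0) = -2, we get a(t) = -2. Finding the integral of a(t) and using v(0) = 5: v(t) = 5 - 2·t. Taking ∫v(t)dt and applying x(0) = -3, we find x(t) = -t^2 + 5·t - 3. We have position x(t) = -t^2 + 5·t - 3. Substituting t = 2: x(2) = 3.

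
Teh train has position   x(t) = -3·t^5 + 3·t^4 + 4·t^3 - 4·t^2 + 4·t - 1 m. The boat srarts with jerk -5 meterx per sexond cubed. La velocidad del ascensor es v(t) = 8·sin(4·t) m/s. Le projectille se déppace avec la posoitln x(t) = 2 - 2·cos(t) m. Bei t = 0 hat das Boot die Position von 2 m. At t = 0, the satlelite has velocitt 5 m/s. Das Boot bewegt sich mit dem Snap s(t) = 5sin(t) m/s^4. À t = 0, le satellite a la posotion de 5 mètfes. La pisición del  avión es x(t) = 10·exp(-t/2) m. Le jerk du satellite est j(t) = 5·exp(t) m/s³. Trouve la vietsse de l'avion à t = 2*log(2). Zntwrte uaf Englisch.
To solve this, we need to take 1 derivative of our position equation x(t) = 10·exp(-t/2). The derivative of position gives velocity: v(t) = -5·exp(-t/2). Using v(t) = -5·exp(-t/2) and substituting t = 2*log(2), we find v = -5/2.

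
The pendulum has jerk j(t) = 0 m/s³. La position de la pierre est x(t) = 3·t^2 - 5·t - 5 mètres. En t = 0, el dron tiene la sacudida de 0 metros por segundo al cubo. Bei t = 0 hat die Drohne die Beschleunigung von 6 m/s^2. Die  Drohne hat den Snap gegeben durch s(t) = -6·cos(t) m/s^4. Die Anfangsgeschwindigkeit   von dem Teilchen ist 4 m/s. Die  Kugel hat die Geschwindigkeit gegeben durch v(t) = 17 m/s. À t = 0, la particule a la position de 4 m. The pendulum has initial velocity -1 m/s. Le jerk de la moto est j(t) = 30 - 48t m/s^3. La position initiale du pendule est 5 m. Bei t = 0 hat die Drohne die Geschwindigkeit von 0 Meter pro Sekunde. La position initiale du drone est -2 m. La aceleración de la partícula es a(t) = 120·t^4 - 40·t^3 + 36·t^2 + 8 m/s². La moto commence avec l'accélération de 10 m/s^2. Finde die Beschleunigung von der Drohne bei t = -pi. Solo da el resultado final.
Die Beschleunigung bei t = -pi ist a = -6.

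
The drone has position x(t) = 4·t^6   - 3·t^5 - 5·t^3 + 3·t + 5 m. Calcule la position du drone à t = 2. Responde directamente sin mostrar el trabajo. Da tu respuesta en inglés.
The position at t = 2 is x = 131.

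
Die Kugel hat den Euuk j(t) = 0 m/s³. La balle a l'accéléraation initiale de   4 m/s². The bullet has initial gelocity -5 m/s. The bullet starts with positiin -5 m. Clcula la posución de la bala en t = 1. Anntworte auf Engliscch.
To solve this, we need to take 3 antiderivatives of our jerk equation j(t) = 0. Finding the integral of j(t) and using a(0) = 4: a(t) = 4. Integrating acceleration and using the initial condition v(0) = -5, we get v(t) = 4·t - 5. Integrating velocity and using the initial condition x(0) = -5, we get x(t) = 2·t^2 - 5·t - 5. Using x(t) = 2·t^2 - 5·t - 5 and substituting t = 1, we find x = -8.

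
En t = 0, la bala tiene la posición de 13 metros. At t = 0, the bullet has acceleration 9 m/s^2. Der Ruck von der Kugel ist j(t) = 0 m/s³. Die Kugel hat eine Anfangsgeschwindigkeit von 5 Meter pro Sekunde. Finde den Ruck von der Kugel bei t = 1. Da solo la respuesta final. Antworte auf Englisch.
The jerk at t = 1 is j = 0.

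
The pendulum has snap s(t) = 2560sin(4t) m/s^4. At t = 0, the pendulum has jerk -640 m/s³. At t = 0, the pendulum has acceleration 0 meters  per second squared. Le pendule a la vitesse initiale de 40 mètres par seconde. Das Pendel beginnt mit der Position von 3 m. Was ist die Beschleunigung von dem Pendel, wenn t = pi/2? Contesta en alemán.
Wir müssen die Stammfunktion unserer Gleichung für den Snap s(t) = 2560·sin(4·t) 2-mal finden. Durch Integration von dem Snap und Verwendung der Anfangsbedingung j(0) = -640, erhalten wir j(t) = -640·cos(4·t). Durch Integration von dem Ruck und Verwendung der Anfangsbedingung a(0) = 0, erhalten wir a(t) = -160·sin(4·t). Aus der Gleichung für die Beschleunigung a(t) = -160·sin(4·t), setzen wir t = pi/2 ein und erhalten a = 0.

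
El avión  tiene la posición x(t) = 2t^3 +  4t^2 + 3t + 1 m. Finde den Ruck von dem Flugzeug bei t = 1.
Um dies zu lösen, müssen wir 3 Ableitungen unserer Gleichung für die Position x(t) = 2·t^3 + 4·t^2 + 3·t + 1 nehmen. Mit d/dt von x(t) finden wir v(t) = 6·t^2 + 8·t + 3. Mit d/dt von v(t) finden wir a(t) = 12·t + 8. Die Ableitung von der Beschleunigung ergibt den Ruck: j(t) = 12. Aus der Gleichung für den Ruck j(t) = 12, setzen wir t = 1 ein und erhalten j = 12.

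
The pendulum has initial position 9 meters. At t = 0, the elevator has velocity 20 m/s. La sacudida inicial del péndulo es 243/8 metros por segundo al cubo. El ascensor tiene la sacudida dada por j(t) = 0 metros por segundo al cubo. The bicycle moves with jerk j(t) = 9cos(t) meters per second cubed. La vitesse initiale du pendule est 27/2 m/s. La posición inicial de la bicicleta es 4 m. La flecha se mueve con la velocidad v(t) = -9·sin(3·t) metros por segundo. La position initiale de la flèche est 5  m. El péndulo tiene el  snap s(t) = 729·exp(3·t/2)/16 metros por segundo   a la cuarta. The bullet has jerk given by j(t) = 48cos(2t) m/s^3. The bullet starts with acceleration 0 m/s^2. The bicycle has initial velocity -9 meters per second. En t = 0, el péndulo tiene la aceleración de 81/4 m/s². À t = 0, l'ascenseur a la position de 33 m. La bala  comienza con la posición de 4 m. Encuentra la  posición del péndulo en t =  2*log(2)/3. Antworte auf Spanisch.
Necesitamos integrar nuestra ecuación del snap s(t) = 729·exp(3·t/2)/16 4 veces. Integrando el snap y usando la condición inicial j(0) = 243/8, obtenemos j(t) = 243·exp(3·t/2)/8. La antiderivada de la sacudida, con a(0) = 81/4, da la aceleración: a(t) = 81·exp(3·t/2)/4. Integrando la aceleración y usando la condición inicial v(0) = 27/2, obtenemos v(t) = 27·exp(3·t/2)/2. La antiderivada de la velocidad, con x(0) = 9, da la posición: x(t) = 9·exp(3·t/2). De la ecuación de la posición x(t) = 9·exp(3·t/2), sustituimos t = 2*log(2)/3 para obtener x = 18.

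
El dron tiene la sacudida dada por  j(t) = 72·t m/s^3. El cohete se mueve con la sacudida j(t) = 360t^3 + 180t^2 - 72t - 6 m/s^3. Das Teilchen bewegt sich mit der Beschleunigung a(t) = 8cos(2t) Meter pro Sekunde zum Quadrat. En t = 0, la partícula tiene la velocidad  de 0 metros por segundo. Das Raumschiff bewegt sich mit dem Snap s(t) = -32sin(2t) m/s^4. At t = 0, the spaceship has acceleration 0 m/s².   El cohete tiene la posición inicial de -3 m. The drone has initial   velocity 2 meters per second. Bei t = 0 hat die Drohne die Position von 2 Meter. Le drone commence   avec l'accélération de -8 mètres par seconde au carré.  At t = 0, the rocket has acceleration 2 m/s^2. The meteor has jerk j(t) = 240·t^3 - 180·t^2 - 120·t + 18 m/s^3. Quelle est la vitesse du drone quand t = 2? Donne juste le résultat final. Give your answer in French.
À t = 2, v = 82.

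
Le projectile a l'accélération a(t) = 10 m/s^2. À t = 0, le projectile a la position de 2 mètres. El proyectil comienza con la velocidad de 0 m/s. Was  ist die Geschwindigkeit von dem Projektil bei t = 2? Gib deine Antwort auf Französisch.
Nous devons intégrer notre équation de l'accélération a(t) = 10 1 fois. En prenant ∫a(t)dt et en appliquant v(0) = 0, nous trouvons v(t) = 10·t. Nous avons la vitesse v(t) = 10·t. En substituant t = 2: v(2) = 20.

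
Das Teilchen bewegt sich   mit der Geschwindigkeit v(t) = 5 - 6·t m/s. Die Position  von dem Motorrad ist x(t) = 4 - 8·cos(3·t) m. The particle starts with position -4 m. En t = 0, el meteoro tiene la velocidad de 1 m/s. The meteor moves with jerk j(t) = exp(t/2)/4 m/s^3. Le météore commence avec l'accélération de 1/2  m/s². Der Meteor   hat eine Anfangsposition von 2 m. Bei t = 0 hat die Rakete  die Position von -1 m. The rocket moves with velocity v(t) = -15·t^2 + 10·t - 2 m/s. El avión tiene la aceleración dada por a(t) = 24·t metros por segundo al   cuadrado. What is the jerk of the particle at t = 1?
To solve this, we need to take 2 derivatives of our velocity equation v(t) = 5 - 6·t. Differentiating velocity, we get acceleration: a(t) = -6. The derivative of acceleration gives jerk: j(t) = 0. We have jerk j(t) = 0. Substituting t = 1: j(1) = 0.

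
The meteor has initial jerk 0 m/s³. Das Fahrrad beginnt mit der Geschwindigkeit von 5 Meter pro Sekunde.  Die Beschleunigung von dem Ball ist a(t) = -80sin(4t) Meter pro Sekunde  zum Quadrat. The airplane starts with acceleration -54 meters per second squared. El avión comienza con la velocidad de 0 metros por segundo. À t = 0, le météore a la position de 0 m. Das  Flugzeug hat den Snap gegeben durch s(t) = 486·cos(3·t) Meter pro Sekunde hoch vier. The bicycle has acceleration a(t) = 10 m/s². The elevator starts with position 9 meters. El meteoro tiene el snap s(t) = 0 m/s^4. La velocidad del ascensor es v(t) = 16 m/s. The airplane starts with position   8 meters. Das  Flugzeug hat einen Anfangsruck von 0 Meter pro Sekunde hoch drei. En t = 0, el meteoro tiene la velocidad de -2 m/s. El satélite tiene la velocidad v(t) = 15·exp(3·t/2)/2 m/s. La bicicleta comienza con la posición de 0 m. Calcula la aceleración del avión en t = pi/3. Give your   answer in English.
Starting from snap s(t) = 486·cos(3·t), we take 2 antiderivatives. The antiderivative of snap, with j(0) = 0, gives jerk: j(t) = 162·sin(3·t). The integral of jerk, with a(0) = -54, gives acceleration: a(t) = -54·cos(3·t). We have acceleration a(t) = -54·cos(3·t). Substituting t = pi/3: a(pi/3) = 54.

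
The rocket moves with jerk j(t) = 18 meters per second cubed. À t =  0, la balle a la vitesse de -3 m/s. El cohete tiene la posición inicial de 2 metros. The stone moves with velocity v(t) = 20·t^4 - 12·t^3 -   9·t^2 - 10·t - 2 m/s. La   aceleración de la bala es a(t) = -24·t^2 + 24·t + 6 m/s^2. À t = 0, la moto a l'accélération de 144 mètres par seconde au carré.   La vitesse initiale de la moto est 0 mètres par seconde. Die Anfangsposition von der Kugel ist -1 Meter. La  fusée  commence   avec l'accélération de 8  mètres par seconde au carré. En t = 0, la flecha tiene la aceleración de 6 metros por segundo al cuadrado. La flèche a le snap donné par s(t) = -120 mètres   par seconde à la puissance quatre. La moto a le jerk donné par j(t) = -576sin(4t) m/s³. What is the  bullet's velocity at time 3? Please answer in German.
Wir müssen das Integral unserer Gleichung für die Beschleunigung a(t) = -24·t^2 + 24·t + 6 1-mal finden. Durch Integration von der Beschleunigung und Verwendung der Anfangsbedingung v(0) = -3, erhalten wir v(t) = -8·t^3 + 12·t^2 + 6·t - 3. Mit v(t) = -8·t^3 + 12·t^2 + 6·t - 3 und Einsetzen von t = 3, finden wir v = -93.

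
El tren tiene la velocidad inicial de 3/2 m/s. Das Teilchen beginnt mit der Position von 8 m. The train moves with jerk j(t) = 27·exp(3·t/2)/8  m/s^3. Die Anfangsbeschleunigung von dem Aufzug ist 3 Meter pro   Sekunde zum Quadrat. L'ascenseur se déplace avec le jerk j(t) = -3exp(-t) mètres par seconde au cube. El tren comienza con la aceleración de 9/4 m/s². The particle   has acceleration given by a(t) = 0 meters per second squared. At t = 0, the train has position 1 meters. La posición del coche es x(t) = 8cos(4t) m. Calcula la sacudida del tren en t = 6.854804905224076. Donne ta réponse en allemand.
Wir haben den Ruck j(t) = 27·exp(3·t/2)/8. Durch Einsetzen von t = 6.854804905224076: j(6.854804905224076) = 98577.9300291569.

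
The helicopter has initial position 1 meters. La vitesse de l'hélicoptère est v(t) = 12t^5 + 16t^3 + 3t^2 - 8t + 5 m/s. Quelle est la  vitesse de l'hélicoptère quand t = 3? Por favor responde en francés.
En utilisant v(t) = 12·t^5 + 16·t^3 + 3·t^2 - 8·t + 5 et en substituant t = 3, nous trouvons v = 3356.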